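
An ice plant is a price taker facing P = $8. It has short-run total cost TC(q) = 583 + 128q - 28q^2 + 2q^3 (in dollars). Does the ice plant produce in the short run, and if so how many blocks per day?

Shut down

Variable cost is VC = 128q - 28q^2 + 2q^3, so AVC = VC/q = 128 - 28q + 2q^2 and MC = dTC/dq = 128 - 56q + 6q^2.
The AVC parabola has its vertex at q = 28/4 = 7, where AVC = 128 - 28·7 + 2·7^2 = $30.
Since P = $8 < min AVC = $30, price fails to cover variable cost at any output.
Shutting down limits the loss to fixed cost, $583.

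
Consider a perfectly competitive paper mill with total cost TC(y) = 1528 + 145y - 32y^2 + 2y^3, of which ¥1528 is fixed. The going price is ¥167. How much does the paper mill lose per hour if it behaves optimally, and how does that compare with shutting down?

AVC = 145 - 32y + 2y^2; min AVC = ¥17 at y = 8. Since P = ¥167 ≥ min AVC, the firm produces.
MC = 145 - 64y + 6y^2. Setting P = MC and taking the root on the rising branch gives y* = 11.
TR = 167·11 = 1837. TC = 1528 + 385 = 1913. Profit = 1837 − 1913 = -¥76.
Shutting down would mean losing the fixed cost of ¥1528, so operating at a loss of ¥76 is better by ¥1452.

Profit = -¥76 at y = 11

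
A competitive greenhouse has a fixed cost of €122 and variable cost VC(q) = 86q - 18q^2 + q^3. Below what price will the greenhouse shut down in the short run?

€5 per unit

The firm shuts down when price falls below the minimum of average variable cost. AVC = VC/q = 86 - 18q + q^2.
At the minimum of AVC, MC = AVC. MC = 86 - 36q + 3q^2; setting MC = AVC gives 2q^2 - 18q = 0, so q = 9. min AVC = 5.
The firm shuts down for any P below €5.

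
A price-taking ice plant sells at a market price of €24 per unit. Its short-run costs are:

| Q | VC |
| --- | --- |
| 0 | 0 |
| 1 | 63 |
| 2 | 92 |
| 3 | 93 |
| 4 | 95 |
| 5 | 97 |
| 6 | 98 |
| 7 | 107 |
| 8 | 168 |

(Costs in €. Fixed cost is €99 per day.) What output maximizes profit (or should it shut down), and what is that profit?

Q = 7; profit = -€38

Tabulate TR − TC: Q=0: -99; Q=1: -138; Q=2: -143; Q=3: -120; Q=4: -98; Q=5: -76; Q=6: -53; Q=7: -38; Q=8: -75.
Profit is maximized at Q = 7. AVC there is 107/7 = €15.29 ≤ P, so producing beats shutting down (which would give -€99).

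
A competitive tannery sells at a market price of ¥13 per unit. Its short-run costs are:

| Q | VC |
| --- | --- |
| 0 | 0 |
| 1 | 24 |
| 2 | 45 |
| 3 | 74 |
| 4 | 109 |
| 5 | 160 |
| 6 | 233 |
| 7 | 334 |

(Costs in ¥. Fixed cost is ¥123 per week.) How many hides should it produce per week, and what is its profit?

Q = 0 (shut down); profit = -¥123

Profit at each row (π = 13Q − TC): Q=0: -123; Q=1: -134; Q=2: -142; Q=3: -158; Q=4: -180; Q=5: -218; Q=6: -278; Q=7: -366.
Profit is highest at Q = 0. Equivalently, the lowest AVC in the table is 45/2 ≈ ¥22.50 at Q = 2, and P = ¥13 falls below it — price never covers variable cost, so the firm shuts down and loses only its fixed cost.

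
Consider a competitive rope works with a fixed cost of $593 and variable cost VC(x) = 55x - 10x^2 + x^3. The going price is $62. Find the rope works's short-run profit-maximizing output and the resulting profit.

AVC = 55 - 10x + x^2; min AVC = $30 at x = 5. Since P = $62 ≥ min AVC, the firm produces.
With MC = 55 - 20x + 3x^2, P = MC on the upward-sloping part at x* = 7.
TR = 62·7 = 434. TC = 593 + 238 = 831. Profit = 434 − 831 = -$397.
Shutting down would mean losing the fixed cost of $593, so operating at a loss of $397 is better by $196.

Profit = -$397 at x = 7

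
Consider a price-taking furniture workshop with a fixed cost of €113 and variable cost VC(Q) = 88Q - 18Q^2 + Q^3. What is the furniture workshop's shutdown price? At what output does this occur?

The firm shuts down when price falls below the minimum of average variable cost. AVC = VC/Q = 88 - 18Q + Q^2.
dAVC/dQ = -18 + 2Q = 0 gives Q = 9. min AVC = 88 - 18·9 + 9^2 = 7.
So the shutdown price is €7.

€7 per unit, at Q = 9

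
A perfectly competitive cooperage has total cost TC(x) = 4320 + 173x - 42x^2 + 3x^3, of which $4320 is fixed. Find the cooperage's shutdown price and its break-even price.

Shutdown price = $26; break-even price = $461

AVC = 173 - 42x + 3x^2; minimized at x = 7, giving min AVC = $26. That is the shutdown price.
ATC = 4320/x + 173 - 42x + 3x^2. Setting dATC/dx = −4320/x^2 − 42 + 6x = 0 gives x = 12 (since 6·12^3 − 42·12^2 = 4320).
min ATC = 4320/12 + 173 − 42·12 + 3·12^2 = $461. That is the break-even price.
Between these two prices the firm operates at a loss; above $461 it earns a profit.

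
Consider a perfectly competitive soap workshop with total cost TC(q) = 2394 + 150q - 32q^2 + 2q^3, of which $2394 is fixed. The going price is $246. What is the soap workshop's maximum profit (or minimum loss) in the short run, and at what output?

AVC = 150 - 32q + 2q^2 has its minimum $22 at q = 8; price $246 clears that bar, so the firm operates.
MC = 150 - 64q + 6q^2. Setting P = MC and taking the root on the rising branch gives q* = 12.
TR = 246·12 = 2952. TC = 2394 + 648 = 3042. Profit = 2952 − 3042 = -$90.
That loss of $90 beats the $2394 the firm would lose by shutting down; producing recovers $2304 of fixed cost.

Profit = -$90 at q = 12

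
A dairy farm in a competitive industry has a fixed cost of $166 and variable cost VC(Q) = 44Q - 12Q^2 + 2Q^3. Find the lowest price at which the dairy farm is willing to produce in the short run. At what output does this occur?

The firm shuts down when price falls below the minimum of average variable cost. AVC = VC/Q = 44 - 12Q + 2Q^2.
At the minimum of AVC, MC = AVC. MC = 44 - 24Q + 6Q^2; setting MC = AVC gives 4Q^2 - 12Q = 0, so Q = 3. min AVC = 26.
The firm shuts down for any P below $26.

$26 per unit, at Q = 3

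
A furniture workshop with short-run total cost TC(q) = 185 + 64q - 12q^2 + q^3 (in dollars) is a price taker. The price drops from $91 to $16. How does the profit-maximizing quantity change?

AVC = 64 - 12q + q^2, minimized at q = 6 where min AVC = $28. MC = 64 - 24q + 3q^2.
At P = $91 ≥ min AVC, set P = MC on the rising branch: q = 9.
At P = $16 < min AVC = $28, price no longer covers variable cost at any output, so the firm shuts down: q = 0.

Output falls from 9 to 0 (the firm shuts down)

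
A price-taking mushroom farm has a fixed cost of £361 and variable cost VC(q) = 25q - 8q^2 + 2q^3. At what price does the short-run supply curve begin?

The firm shuts down when price falls below the minimum of average variable cost. AVC = VC/q = 25 - 8q + 2q^2.
dAVC/dq = -8 + 4q = 0 gives q = 2. min AVC = 25 - 8·2 + 2·2^2 = 17.
So the shutdown price is £17.

£17 per unit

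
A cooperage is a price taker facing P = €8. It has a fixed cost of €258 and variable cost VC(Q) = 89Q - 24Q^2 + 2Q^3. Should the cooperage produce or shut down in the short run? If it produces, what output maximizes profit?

From TC, MC = TC'(Q) = 89 - 48Q + 6Q^2 and AVC = VC/Q = 89 - 24Q + 2Q^2.
The AVC parabola has its vertex at Q = 24/4 = 6, where AVC = 89 - 24·6 + 2·6^2 = €17.
With P < min AVC (€8 < €17), every unit sold adds to the loss.
Best response: produce nothing and absorb the €258 fixed cost.

Shut down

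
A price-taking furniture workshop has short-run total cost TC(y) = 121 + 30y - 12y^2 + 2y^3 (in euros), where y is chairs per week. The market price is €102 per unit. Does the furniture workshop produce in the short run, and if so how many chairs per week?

Produce at y = 6

Strip out fixed cost: VC = 30y - 12y^2 + 2y^3. Then AVC = 30 - 12y + 2y^2 and MC = 30 - 24y + 6y^2.
AVC is minimized where dAVC/dy = -12 + 4y = 0, at y = 3; min AVC = 30 - 12·3 + 2·3^2 = €12.
Because €102 ≥ €12, revenue can cover variable cost; the firm operates.
Set P = MC: 102 = 30 - 24y + 6y^2 → -72 - 24y + 6y^2 = 0. The roots are y = -2 and y = 6; the profit-maximizing output is on the rising part of MC, so y* = 6.
Check: AVC at y = 6 is €30 ≤ P, so revenue covers variable cost.
Profit = P·y − TC = 102·6 − 301 = €311.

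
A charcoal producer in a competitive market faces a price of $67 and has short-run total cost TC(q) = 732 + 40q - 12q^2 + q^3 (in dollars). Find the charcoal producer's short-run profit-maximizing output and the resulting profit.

Profit = -$246 at q = 9

AVC = 40 - 12q + q^2; min AVC = $4 at q = 6. Since P = $67 ≥ min AVC, the firm produces.
With MC = 40 - 24q + 3q^2, P = MC on the upward-sloping part at q* = 9.
TR = 67·9 = 603. TC = 732 + 117 = 849. Profit = 603 − 849 = -$246.
That loss of $246 beats the $732 the firm would lose by shutting down; producing recovers $486 of fixed cost.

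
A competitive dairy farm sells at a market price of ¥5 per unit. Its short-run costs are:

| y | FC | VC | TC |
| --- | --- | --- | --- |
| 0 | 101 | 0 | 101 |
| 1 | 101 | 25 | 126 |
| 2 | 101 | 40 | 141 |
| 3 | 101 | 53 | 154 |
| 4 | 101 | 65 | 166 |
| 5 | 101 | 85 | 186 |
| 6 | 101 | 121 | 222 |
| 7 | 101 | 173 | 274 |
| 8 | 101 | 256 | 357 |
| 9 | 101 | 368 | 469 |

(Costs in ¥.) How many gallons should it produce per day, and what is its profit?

y = 0 (shut down); profit = -¥101

Profit at each row (π = 5y − TC): y=0: -101; y=1: -121; y=2: -131; y=3: -139; y=4: -146; y=5: -161; y=6: -192; y=7: -239; y=8: -317; y=9: -424.
Profit is highest at y = 0. Equivalently, the lowest AVC in the table is 65/4 ≈ ¥16.25 at y = 4, and P = ¥5 falls below it — price never covers variable cost, so the firm shuts down and loses only its fixed cost.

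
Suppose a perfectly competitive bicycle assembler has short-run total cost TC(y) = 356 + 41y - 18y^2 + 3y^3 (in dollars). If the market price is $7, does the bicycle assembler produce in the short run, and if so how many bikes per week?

Variable cost is VC = 41y - 18y^2 + 3y^3, so AVC = VC/y = 41 - 18y + 3y^2 and MC = dTC/dy = 41 - 36y + 9y^2.
AVC is minimized where dAVC/dy = -18 + 6y = 0, at y = 3; min AVC = 41 - 18·3 + 3·3^2 = $14.
P = $7 lies below min AVC = $14; no output level covers variable cost.
Best response: produce nothing and absorb the $356 fixed cost.

Shut down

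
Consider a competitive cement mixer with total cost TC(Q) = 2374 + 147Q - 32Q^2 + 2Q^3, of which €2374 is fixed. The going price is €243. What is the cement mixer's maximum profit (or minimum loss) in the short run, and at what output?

AVC = 147 - 32Q + 2Q^2; min AVC = €19 at Q = 8. Since P = €243 ≥ min AVC, the firm produces.
MC = 147 - 64Q + 6Q^2. Setting P = MC and taking the root on the rising branch gives Q* = 12.
TR = 243·12 = 2916. TC = 2374 + 612 = 2986. Profit = 2916 − 2986 = -€70.
By producing, the firm covers all variable cost plus €2304 of fixed cost; shutting down would lose the full €2374.

Profit = -€70 at Q = 12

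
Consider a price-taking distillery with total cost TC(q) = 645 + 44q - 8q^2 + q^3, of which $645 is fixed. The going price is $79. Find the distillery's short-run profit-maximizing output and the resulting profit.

Profit = -$351 at q = 7

AVC = 44 - 8q + q^2 has its minimum $28 at q = 4; price $79 clears that bar, so the firm operates.
With MC = 44 - 16q + 3q^2, P = MC on the upward-sloping part at q* = 7.
TR = 79·7 = 553. TC = 645 + 259 = 904. Profit = 553 − 904 = -$351.
By producing, the firm covers all variable cost plus $294 of fixed cost; shutting down would lose the full $645.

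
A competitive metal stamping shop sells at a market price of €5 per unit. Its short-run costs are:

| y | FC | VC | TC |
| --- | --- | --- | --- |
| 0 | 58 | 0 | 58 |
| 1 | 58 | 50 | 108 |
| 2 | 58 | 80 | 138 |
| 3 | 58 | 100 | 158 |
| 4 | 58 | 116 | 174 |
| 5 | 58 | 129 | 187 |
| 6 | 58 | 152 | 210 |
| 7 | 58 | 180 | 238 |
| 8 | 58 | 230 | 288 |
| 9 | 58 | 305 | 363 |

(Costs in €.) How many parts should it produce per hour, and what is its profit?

y = 0 (shut down); profit = -€58

Tabulate TR − TC: y=0: -58; y=1: -103; y=2: -128; y=3: -143; y=4: -154; y=5: -162; y=6: -180; y=7: -203; y=8: -248; y=9: -318.
Profit is highest at y = 0. Equivalently, the lowest AVC in the table is 152/6 ≈ €25.33 at y = 6, and P = €5 falls below it — price never covers variable cost, so the firm shuts down and loses only its fixed cost.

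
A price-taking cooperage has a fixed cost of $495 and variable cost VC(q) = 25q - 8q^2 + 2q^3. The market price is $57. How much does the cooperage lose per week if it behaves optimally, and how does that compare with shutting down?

Profit = -$367 at q = 4

AVC = 25 - 8q + 2q^2 has its minimum $17 at q = 2; price $57 clears that bar, so the firm operates.
With MC = 25 - 16q + 6q^2, P = MC on the upward-sloping part at q* = 4.
TR = 57·4 = 228. TC = 495 + 100 = 595. Profit = 228 − 595 = -$367.
Shutting down would mean losing the fixed cost of $495, so operating at a loss of $367 is better by $128.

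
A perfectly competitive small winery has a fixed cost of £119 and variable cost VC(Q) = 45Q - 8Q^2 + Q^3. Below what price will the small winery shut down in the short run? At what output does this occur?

£29 per unit, at Q = 4

Short-run supply begins at min AVC. From VC = 45Q - 8Q^2 + Q^3, AVC = 45 - 8Q + Q^2.
At the minimum of AVC, MC = AVC. MC = 45 - 16Q + 3Q^2; setting MC = AVC gives 2Q^2 - 8Q = 0, so Q = 4. min AVC = 29.
So the shutdown price is £29.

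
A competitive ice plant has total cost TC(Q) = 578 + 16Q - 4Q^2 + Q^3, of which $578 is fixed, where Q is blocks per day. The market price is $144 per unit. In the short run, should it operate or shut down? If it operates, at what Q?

From TC, MC = TC'(Q) = 16 - 8Q + 3Q^2 and AVC = VC/Q = 16 - 4Q + Q^2.
The AVC parabola has its vertex at Q = 4/2 = 2, where AVC = 16 - 4·2 + 2^2 = $12.
Because $144 ≥ $12, revenue can cover variable cost; the firm operates.
Solving P = MC: -128 - 8Q + 3Q^2 = 0 ⇒ Q = -16/3 or 8. On the upward-sloping branch, Q* = 8.
Check: AVC at Q = 8 is $48 ≤ P, so revenue covers variable cost.
Profit = P·Q − TC = 144·8 − 962 = $190.

Produce at Q = 8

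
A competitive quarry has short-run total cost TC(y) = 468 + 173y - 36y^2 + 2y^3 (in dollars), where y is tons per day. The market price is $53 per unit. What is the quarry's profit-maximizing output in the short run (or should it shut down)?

Produce at y = 10

Variable cost is VC = 173y - 36y^2 + 2y^3, so AVC = VC/y = 173 - 36y + 2y^2 and MC = dTC/dy = 173 - 72y + 6y^2.
AVC hits its minimum where MC = AVC, at y = 9, giving min AVC = 173 - 36·9 + 2·9^2 = $11.
Because $53 ≥ $11, revenue can cover variable cost; the firm operates.
P = MC gives 120 - 72y + 6y^2 = 0, with roots 2 and 10. Take the larger (rising MC): y* = 10.
Check: AVC at y = 10 is $13 ≤ P, so revenue covers variable cost.
Profit = P·y − TC = 53·10 − 598 = -$68, a loss, but smaller than the $468 fixed cost the firm would lose by shutting down.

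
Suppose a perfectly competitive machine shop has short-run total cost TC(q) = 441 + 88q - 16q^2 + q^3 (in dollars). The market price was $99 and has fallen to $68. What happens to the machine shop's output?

Output falls from 11 to 10

AVC = 88 - 16q + q^2, minimized at q = 8 where min AVC = $24. MC = 88 - 32q + 3q^2.
At P = $99 ≥ min AVC, set P = MC on the rising branch: q = 11.
At P = $68 ≥ min AVC, set P = MC: q = 10. The firm stays open but cuts output.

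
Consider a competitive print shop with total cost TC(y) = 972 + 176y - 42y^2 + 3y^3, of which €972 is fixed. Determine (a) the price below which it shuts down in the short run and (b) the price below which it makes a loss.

Shutdown price = €29; break-even price = €149

AVC = 176 - 42y + 3y^2; minimized at y = 7, giving min AVC = €29. That is the shutdown price.
ATC = 972/y + 176 - 42y + 3y^2. Setting dATC/dy = −972/y^2 − 42 + 6y = 0 gives y = 9 (since 6·9^3 − 42·9^2 = 972).
min ATC = 972/9 + 176 − 42·9 + 3·9^2 = €149. That is the break-even price.
Between these two prices the firm operates at a loss; above €149 it earns a profit.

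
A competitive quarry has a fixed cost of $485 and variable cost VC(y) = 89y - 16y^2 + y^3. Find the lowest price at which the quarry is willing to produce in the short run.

The shutdown price is the minimum of AVC. VC = 89y - 16y^2 + y^3, so AVC = 89 - 16y + y^2.
dAVC/dy = -16 + 2y = 0 gives y = 8. min AVC = 89 - 16·8 + 8^2 = 25.
The firm shuts down for any P below $25.

$25 per unit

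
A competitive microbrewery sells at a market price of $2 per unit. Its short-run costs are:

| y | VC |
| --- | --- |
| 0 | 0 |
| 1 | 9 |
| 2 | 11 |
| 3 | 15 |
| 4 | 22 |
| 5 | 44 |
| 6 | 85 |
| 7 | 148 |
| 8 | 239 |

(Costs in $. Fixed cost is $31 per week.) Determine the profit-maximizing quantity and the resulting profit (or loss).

y = 0 (shut down); profit = -$31

Compute π = P·y − TC at each output: y=0: -31; y=1: -38; y=2: -38; y=3: -40; y=4: -45; y=5: -65; y=6: -104; y=7: -165; y=8: -254.
Profit is highest at y = 0. Equivalently, the lowest AVC in the table is 15/3 ≈ $5 at y = 3, and P = $2 falls below it — price never covers variable cost, so the firm shuts down and loses only its fixed cost.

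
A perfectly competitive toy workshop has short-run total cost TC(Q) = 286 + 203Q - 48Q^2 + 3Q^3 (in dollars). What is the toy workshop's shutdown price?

The shutdown price is the minimum of AVC. VC = 203Q - 48Q^2 + 3Q^3, so AVC = 203 - 48Q + 3Q^2.
dAVC/dQ = -48 + 6Q = 0 gives Q = 8. min AVC = 203 - 48·8 + 3·8^2 = 11.
The firm shuts down for any P below $11.

$11 per unit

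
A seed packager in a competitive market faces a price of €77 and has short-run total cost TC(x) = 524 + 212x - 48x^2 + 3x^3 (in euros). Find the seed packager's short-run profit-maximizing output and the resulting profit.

Profit = -€38 at x = 9

AVC = 212 - 48x + 3x^2 has its minimum €20 at x = 8; price €77 clears that bar, so the firm operates.
MC = 212 - 96x + 9x^2. Setting P = MC and taking the root on the rising branch gives x* = 9.
TR = 77·9 = 693. TC = 524 + 207 = 731. Profit = 693 − 731 = -€38.
Shutting down would mean losing the fixed cost of €524, so operating at a loss of €38 is better by €486.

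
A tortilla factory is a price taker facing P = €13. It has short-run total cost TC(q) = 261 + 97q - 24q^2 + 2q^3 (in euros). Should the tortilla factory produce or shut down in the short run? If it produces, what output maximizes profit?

Shut down

Strip out fixed cost: VC = 97q - 24q^2 + 2q^3. Then AVC = 97 - 24q + 2q^2 and MC = 97 - 48q + 6q^2.
AVC hits its minimum where MC = AVC, at q = 6, giving min AVC = 97 - 24·6 + 2·6^2 = €25.
With P < min AVC (€13 < €25), every unit sold adds to the loss.
Best response: produce nothing and absorb the €261 fixed cost.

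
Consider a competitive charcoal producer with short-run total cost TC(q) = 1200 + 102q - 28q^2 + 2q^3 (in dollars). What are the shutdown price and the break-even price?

Shutdown price = $4; break-even price = $142

Shutdown price = min AVC. AVC = 102 - 28q + 2q^2, with vertex at q = 7 and minimum $4.
ATC = 1200/q + 102 - 28q + 2q^2. Setting dATC/dq = −1200/q^2 − 28 + 4q = 0 gives q = 10 (since 4·10^3 − 28·10^2 = 1200).
min ATC = 1200/10 + 102 − 28·10 + 2·10^2 = $142. That is the break-even price.
For $4 ≤ P < $142 the firm produces at a loss; below $4 it shuts down.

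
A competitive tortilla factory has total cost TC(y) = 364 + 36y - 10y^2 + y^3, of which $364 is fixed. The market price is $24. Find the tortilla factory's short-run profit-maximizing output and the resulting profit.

AVC = 36 - 10y + y^2; min AVC = $11 at y = 5. Since P = $24 ≥ min AVC, the firm produces.
With MC = 36 - 20y + 3y^2, P = MC on the upward-sloping part at y* = 6.
TR = 24·6 = 144. TC = 364 + 72 = 436. Profit = 144 − 436 = -$292.
That loss of $292 beats the $364 the firm would lose by shutting down; producing recovers $72 of fixed cost.

Profit = -$292 at y = 6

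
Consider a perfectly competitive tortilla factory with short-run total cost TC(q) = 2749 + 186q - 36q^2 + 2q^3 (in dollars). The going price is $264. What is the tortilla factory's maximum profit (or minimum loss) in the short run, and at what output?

Profit = -$45 at q = 13

AVC = 186 - 36q + 2q^2 has its minimum $24 at q = 9; price $264 clears that bar, so the firm operates.
MC = 186 - 72q + 6q^2. Setting P = MC and taking the root on the rising branch gives q* = 13.
TR = 264·13 = 3432. TC = 2749 + 728 = 3477. Profit = 3432 − 3477 = -$45.
Shutting down would mean losing the fixed cost of $2749, so operating at a loss of $45 is better by $2704.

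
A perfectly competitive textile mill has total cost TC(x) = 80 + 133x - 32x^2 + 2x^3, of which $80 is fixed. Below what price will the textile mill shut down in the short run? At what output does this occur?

$5 per unit, at x = 8

The shutdown price is the minimum of AVC. VC = 133x - 32x^2 + 2x^3, so AVC = 133 - 32x + 2x^2.
dAVC/dx = -32 + 4x = 0 gives x = 8. min AVC = 133 - 32·8 + 2·8^2 = 5.
So the shutdown price is $5.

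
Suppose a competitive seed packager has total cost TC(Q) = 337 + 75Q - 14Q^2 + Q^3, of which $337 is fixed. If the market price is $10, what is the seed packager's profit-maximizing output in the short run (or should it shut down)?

Shut down

Strip out fixed cost: VC = 75Q - 14Q^2 + Q^3. Then AVC = 75 - 14Q + Q^2 and MC = 75 - 28Q + 3Q^2.
AVC hits its minimum where MC = AVC, at Q = 7, giving min AVC = 75 - 14·7 + 7^2 = $26.
With P < min AVC ($10 < $26), every unit sold adds to the loss.
Best response: produce nothing and absorb the $337 fixed cost.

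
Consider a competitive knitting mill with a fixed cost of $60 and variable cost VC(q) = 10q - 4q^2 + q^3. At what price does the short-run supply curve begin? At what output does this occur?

Short-run supply begins at min AVC. From VC = 10q - 4q^2 + q^3, AVC = 10 - 4q + q^2.
At the minimum of AVC, MC = AVC. MC = 10 - 8q + 3q^2; setting MC = AVC gives 2q^2 - 4q = 0, so q = 2. min AVC = 6.
The firm shuts down for any P below $6.

$6 per unit, at q = 2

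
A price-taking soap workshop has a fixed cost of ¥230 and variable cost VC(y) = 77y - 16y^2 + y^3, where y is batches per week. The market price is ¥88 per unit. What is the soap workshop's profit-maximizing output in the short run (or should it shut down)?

Produce at y = 11

Variable cost is VC = 77y - 16y^2 + y^3, so AVC = VC/y = 77 - 16y + y^2 and MC = dTC/dy = 77 - 32y + 3y^2.
AVC hits its minimum where MC = AVC, at y = 8, giving min AVC = 77 - 16·8 + 8^2 = ¥13.
P = ¥88 exceeds min AVC = ¥13, so the firm stays open.
P = MC gives -11 - 32y + 3y^2 = 0, with roots -1/3 and 11. Take the larger (rising MC): y* = 11.
Check: AVC at y = 11 is ¥22 ≤ P, so revenue covers variable cost.
Profit = P·y − TC = 88·11 − 472 = ¥496.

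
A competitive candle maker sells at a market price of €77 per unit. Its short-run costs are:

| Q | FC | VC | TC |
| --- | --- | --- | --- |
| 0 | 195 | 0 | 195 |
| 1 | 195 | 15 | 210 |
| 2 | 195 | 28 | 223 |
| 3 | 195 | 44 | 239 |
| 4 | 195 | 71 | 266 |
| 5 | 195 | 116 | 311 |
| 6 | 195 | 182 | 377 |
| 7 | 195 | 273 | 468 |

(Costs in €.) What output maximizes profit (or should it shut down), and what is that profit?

Q = 6; profit = €85

Tabulate TR − TC: Q=0: -195; Q=1: -133; Q=2: -69; Q=3: -8; Q=4: 42; Q=5: 74; Q=6: 85; Q=7: 71.
Profit is maximized at Q = 6. AVC there is 182/6 = €30.33 ≤ P, so producing beats shutting down (which would give -€195).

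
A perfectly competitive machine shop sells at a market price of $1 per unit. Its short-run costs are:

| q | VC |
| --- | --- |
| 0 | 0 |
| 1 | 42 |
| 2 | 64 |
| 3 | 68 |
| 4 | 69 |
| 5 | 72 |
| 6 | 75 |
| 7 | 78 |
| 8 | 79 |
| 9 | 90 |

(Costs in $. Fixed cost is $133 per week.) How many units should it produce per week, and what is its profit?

Profit at each row (π = 1q − TC): q=0: -133; q=1: -174; q=2: -195; q=3: -198; q=4: -198; q=5: -200; q=6: -202; q=7: -204; q=8: -204; q=9: -214.
Profit is highest at q = 0. Equivalently, the lowest AVC in the table is 79/8 ≈ $9.88 at q = 8, and P = $1 falls below it — price never covers variable cost, so the firm shuts down and loses only its fixed cost.

q = 0 (shut down); profit = -$133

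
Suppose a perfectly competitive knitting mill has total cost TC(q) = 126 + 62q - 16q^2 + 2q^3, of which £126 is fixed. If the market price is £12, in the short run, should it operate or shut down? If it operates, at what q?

Shut down

Strip out fixed cost: VC = 62q - 16q^2 + 2q^3. Then AVC = 62 - 16q + 2q^2 and MC = 62 - 32q + 6q^2.
The AVC parabola has its vertex at q = 16/4 = 4, where AVC = 62 - 16·4 + 2·4^2 = £30.
P = £12 lies below min AVC = £30; no output level covers variable cost.
Shutting down limits the loss to fixed cost, £126.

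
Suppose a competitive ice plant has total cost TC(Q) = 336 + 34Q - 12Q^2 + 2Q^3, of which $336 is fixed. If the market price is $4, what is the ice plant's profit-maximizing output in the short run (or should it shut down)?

Shut down

From TC, MC = TC'(Q) = 34 - 24Q + 6Q^2 and AVC = VC/Q = 34 - 12Q + 2Q^2.
AVC hits its minimum where MC = AVC, at Q = 3, giving min AVC = 34 - 12·3 + 2·3^2 = $16.
With P < min AVC ($4 < $16), every unit sold adds to the loss.
Best response: produce nothing and absorb the $336 fixed cost.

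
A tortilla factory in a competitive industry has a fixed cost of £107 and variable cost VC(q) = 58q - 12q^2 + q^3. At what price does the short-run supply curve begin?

£22 per unit

The shutdown price is the minimum of AVC. VC = 58q - 12q^2 + q^3, so AVC = 58 - 12q + q^2.
dAVC/dq = -12 + 2q = 0 gives q = 6. min AVC = 58 - 12·6 + 6^2 = 22.
The firm shuts down for any P below £22.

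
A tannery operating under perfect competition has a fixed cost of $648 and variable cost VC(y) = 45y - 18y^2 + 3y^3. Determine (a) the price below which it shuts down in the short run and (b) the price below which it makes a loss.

Shutdown price = $18; break-even price = $153

Shutdown price = min AVC. AVC = 45 - 18y + 3y^2, with vertex at y = 3 and minimum $18.
ATC = 648/y + 45 - 18y + 3y^2. Setting dATC/dy = −648/y^2 − 18 + 6y = 0 gives y = 6 (since 6·6^3 − 18·6^2 = 648).
min ATC = 648/6 + 45 − 18·6 + 3·6^2 = $153. That is the break-even price.
For $18 ≤ P < $153 the firm produces at a loss; below $18 it shuts down.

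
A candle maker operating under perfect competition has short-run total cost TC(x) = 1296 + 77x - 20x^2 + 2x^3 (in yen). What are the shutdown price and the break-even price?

Shutdown price = ¥27; break-even price = ¥203

Shutdown price = min AVC. AVC = 77 - 20x + 2x^2, with vertex at x = 5 and minimum ¥27.
ATC = 1296/x + 77 - 20x + 2x^2. Setting dATC/dx = −1296/x^2 − 20 + 4x = 0 gives x = 9 (since 4·9^3 − 20·9^2 = 1296).
min ATC = 1296/9 + 77 − 20·9 + 2·9^2 = ¥203. That is the break-even price.
Between these two prices the firm operates at a loss; above ¥203 it earns a profit.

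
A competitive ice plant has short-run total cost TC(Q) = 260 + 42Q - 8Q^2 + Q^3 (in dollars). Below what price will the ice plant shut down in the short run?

The firm shuts down when price falls below the minimum of average variable cost. AVC = VC/Q = 42 - 8Q + Q^2.
At the minimum of AVC, MC = AVC. MC = 42 - 16Q + 3Q^2; setting MC = AVC gives 2Q^2 - 8Q = 0, so Q = 4. min AVC = 26.
The firm shuts down for any P below $26.

$26 per unit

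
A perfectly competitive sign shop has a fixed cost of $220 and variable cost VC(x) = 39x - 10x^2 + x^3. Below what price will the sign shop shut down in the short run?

Short-run supply begins at min AVC. From VC = 39x - 10x^2 + x^3, AVC = 39 - 10x + x^2.
dAVC/dx = -10 + 2x = 0 gives x = 5. min AVC = 39 - 10·5 + 5^2 = 14.
For P < $14 the firm produces nothing.

$14 per unit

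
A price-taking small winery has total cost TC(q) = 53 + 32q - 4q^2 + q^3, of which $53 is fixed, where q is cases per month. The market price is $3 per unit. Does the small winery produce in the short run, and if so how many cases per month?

Shut down

From TC, MC = TC'(q) = 32 - 8q + 3q^2 and AVC = VC/q = 32 - 4q + q^2.
AVC is minimized where dAVC/dq = -4 + 2q = 0, at q = 2; min AVC = 32 - 4·2 + 2^2 = $28.
Since P = $3 < min AVC = $28, price fails to cover variable cost at any output.
Shutting down limits the loss to fixed cost, $53.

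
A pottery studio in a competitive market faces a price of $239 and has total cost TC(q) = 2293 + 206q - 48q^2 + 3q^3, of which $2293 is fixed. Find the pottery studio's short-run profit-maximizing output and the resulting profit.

AVC = 206 - 48q + 3q^2; min AVC = $14 at q = 8. Since P = $239 ≥ min AVC, the firm produces.
MC = 206 - 96q + 9q^2. Setting P = MC and taking the root on the rising branch gives q* = 11.
TR = 239·11 = 2629. TC = 2293 + 451 = 2744. Profit = 2629 − 2744 = -$115.
By producing, the firm covers all variable cost plus $2178 of fixed cost; shutting down would lose the full $2293.

Profit = -$115 at q = 11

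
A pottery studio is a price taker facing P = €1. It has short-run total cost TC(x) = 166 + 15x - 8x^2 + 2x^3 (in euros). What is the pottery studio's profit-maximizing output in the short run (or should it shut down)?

Variable cost is VC = 15x - 8x^2 + 2x^3, so AVC = VC/x = 15 - 8x + 2x^2 and MC = dTC/dx = 15 - 16x + 6x^2.
The AVC parabola has its vertex at x = 8/4 = 2, where AVC = 15 - 8·2 + 2·2^2 = €7.
With P < min AVC (€1 < €7), every unit sold adds to the loss.
Shutting down limits the loss to fixed cost, €166.

Shut down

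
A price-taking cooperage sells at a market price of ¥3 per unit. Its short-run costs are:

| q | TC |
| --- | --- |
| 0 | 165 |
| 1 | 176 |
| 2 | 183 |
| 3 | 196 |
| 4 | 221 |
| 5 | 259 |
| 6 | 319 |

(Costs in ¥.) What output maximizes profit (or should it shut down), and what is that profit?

q = 0 (shut down); profit = -¥165

Tabulate TR − TC: q=0: -165; q=1: -173; q=2: -177; q=3: -187; q=4: -209; q=5: -244; q=6: -301.
Profit is highest at q = 0. Equivalently, the lowest AVC in the table is 18/2 ≈ ¥9 at q = 2, and P = ¥3 falls below it — price never covers variable cost, so the firm shuts down and loses only its fixed cost.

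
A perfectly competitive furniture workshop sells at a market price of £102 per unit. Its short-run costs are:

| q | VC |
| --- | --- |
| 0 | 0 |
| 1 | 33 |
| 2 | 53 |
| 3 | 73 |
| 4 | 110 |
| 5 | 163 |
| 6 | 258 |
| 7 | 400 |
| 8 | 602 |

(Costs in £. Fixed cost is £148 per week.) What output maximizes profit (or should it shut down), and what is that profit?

Profit at each row (π = 102q − TC): q=0: -148; q=1: -79; q=2: 3; q=3: 85; q=4: 150; q=5: 199; q=6: 206; q=7: 166; q=8: 66.
Profit is maximized at q = 6. AVC there is 258/6 = £43 ≤ P, so producing beats shutting down (which would give -£148).

q = 6; profit = £206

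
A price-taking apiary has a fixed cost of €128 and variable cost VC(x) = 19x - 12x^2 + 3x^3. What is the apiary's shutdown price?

€7 per unit

Short-run supply begins at min AVC. From VC = 19x - 12x^2 + 3x^3, AVC = 19 - 12x + 3x^2.
dAVC/dx = -12 + 6x = 0 gives x = 2. min AVC = 19 - 12·2 + 3·2^2 = 7.
The firm shuts down for any P below €7.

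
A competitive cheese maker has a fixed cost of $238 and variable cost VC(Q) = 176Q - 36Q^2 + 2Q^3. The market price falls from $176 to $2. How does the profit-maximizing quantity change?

Output falls from 12 to 0 (the firm shuts down)

AVC = 176 - 36Q + 2Q^2, minimized at Q = 9 where min AVC = $14. MC = 176 - 72Q + 6Q^2.
With P = $176 above the shutdown price, P = MC gives Q = 12.
At P = $2 < min AVC = $14, price no longer covers variable cost at any output, so the firm shuts down: Q = 0.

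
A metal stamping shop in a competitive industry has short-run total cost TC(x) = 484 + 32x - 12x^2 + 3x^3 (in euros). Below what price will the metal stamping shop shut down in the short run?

€20 per unit

The firm shuts down when price falls below the minimum of average variable cost. AVC = VC/x = 32 - 12x + 3x^2.
At the minimum of AVC, MC = AVC. MC = 32 - 24x + 9x^2; setting MC = AVC gives 6x^2 - 12x = 0, so x = 2. min AVC = 20.
So the shutdown price is €20.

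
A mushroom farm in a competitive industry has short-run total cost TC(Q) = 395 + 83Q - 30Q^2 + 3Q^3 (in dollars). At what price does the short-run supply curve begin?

Short-run supply begins at min AVC. From VC = 83Q - 30Q^2 + 3Q^3, AVC = 83 - 30Q + 3Q^2.
dAVC/dQ = -30 + 6Q = 0 gives Q = 5. min AVC = 83 - 30·5 + 3·5^2 = 8.
For P < $8 the firm produces nothing.

$8 per unit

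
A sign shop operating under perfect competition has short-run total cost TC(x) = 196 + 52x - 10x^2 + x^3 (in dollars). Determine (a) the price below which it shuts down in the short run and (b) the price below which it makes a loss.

Shutdown price = min AVC. AVC = 52 - 10x + x^2, with vertex at x = 5 and minimum $27.
ATC = 196/x + 52 - 10x + x^2. Setting dATC/dx = −196/x^2 − 10 + 2x = 0 gives x = 7 (since 2·7^3 − 10·7^2 = 196).
min ATC = 196/7 + 52 − 10·7 + 7^2 = $59. That is the break-even price.
For $27 ≤ P < $59 the firm produces at a loss; below $27 it shuts down.

Shutdown price = $27; break-even price = $59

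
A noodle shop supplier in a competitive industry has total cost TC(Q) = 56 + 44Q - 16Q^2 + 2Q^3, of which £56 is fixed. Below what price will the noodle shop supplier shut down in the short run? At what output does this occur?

Short-run supply begins at min AVC. From VC = 44Q - 16Q^2 + 2Q^3, AVC = 44 - 16Q + 2Q^2.
dAVC/dQ = -16 + 4Q = 0 gives Q = 4. min AVC = 44 - 16·4 + 2·4^2 = 12.
So the shutdown price is £12.

£12 per unit, at Q = 4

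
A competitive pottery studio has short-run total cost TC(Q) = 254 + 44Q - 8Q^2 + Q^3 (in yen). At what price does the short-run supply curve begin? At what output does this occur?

¥28 per unit, at Q = 4

The firm shuts down when price falls below the minimum of average variable cost. AVC = VC/Q = 44 - 8Q + Q^2.
dAVC/dQ = -8 + 2Q = 0 gives Q = 4. min AVC = 44 - 8·4 + 4^2 = 28.
So the shutdown price is ¥28.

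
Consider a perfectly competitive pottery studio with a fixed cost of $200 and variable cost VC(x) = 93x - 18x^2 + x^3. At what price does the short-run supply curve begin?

$12 per unit

The firm shuts down when price falls below the minimum of average variable cost. AVC = VC/x = 93 - 18x + x^2.
dAVC/dx = -18 + 2x = 0 gives x = 9. min AVC = 93 - 18·9 + 9^2 = 12.
So the shutdown price is $12.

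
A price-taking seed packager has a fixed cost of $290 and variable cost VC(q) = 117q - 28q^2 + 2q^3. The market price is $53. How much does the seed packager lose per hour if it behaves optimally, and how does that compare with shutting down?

AVC = 117 - 28q + 2q^2; min AVC = $19 at q = 7. Since P = $53 ≥ min AVC, the firm produces.
With MC = 117 - 56q + 6q^2, P = MC on the upward-sloping part at q* = 8.
TR = 53·8 = 424. TC = 290 + 168 = 458. Profit = 424 − 458 = -$34.
That loss of $34 beats the $290 the firm would lose by shutting down; producing recovers $256 of fixed cost.

Profit = -$34 at q = 8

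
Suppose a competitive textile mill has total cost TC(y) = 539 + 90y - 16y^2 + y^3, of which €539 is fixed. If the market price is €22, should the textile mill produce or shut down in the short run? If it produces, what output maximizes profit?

Shut down

Strip out fixed cost: VC = 90y - 16y^2 + y^3. Then AVC = 90 - 16y + y^2 and MC = 90 - 32y + 3y^2.
AVC is minimized where dAVC/dy = -16 + 2y = 0, at y = 8; min AVC = 90 - 16·8 + 8^2 = €26.
P = €22 lies below min AVC = €26; no output level covers variable cost.
Best response: produce nothing and absorb the €539 fixed cost.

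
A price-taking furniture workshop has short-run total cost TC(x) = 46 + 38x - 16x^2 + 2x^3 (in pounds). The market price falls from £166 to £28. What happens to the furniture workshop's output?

MC = 38 - 32x + 6x^2; the shutdown threshold is min AVC = £6 (at x = 4).
With P = £166 above the shutdown price, P = MC gives x = 8.
At P = £28 ≥ min AVC, set P = MC: x = 5. The firm stays open but cuts output.

Output falls from 8 to 5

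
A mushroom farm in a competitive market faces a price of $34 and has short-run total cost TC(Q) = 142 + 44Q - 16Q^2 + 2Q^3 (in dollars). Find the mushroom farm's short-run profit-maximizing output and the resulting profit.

Profit = -$42 at Q = 5

AVC = 44 - 16Q + 2Q^2 has its minimum $12 at Q = 4; price $34 clears that bar, so the firm operates.
With MC = 44 - 32Q + 6Q^2, P = MC on the upward-sloping part at Q* = 5.
TR = 34·5 = 170. TC = 142 + 70 = 212. Profit = 170 − 212 = -$42.
By producing, the firm covers all variable cost plus $100 of fixed cost; shutting down would lose the full $142.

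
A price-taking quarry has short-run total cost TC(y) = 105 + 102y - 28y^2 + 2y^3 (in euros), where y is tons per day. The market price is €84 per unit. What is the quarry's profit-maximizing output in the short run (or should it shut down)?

Strip out fixed cost: VC = 102y - 28y^2 + 2y^3. Then AVC = 102 - 28y + 2y^2 and MC = 102 - 56y + 6y^2.
AVC hits its minimum where MC = AVC, at y = 7, giving min AVC = 102 - 28·7 + 2·7^2 = €4.
Because €84 ≥ €4, revenue can cover variable cost; the firm operates.
P = MC gives 18 - 56y + 6y^2 = 0, with roots 1/3 and 9. Take the larger (rising MC): y* = 9.
Check: AVC at y = 9 is €12 ≤ P, so revenue covers variable cost.
Profit = P·y − TC = 84·9 − 213 = €543.

Produce at y = 9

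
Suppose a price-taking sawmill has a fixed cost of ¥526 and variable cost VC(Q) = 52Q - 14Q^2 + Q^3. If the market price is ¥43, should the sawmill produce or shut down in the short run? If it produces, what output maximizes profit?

Produce at Q = 9

From TC, MC = TC'(Q) = 52 - 28Q + 3Q^2 and AVC = VC/Q = 52 - 14Q + Q^2.
AVC is minimized where dAVC/dQ = -14 + 2Q = 0, at Q = 7; min AVC = 52 - 14·7 + 7^2 = ¥3.
Since P = ¥43 ≥ min AVC = ¥3, price covers variable cost and the firm should produce.
Solving P = MC: 9 - 28Q + 3Q^2 = 0 ⇒ Q = 1/3 or 9. On the upward-sloping branch, Q* = 9.
Check: AVC at Q = 9 is ¥7 ≤ P, so revenue covers variable cost.
Profit = P·Q − TC = 43·9 − 589 = -¥202, a loss, but smaller than the ¥526 fixed cost the firm would lose by shutting down.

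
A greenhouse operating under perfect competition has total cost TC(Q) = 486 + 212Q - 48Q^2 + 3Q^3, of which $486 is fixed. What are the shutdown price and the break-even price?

Shutdown price = $20; break-even price = $77

AVC = 212 - 48Q + 3Q^2; minimized at Q = 8, giving min AVC = $20. That is the shutdown price.
ATC = 486/Q + 212 - 48Q + 3Q^2. Setting dATC/dQ = −486/Q^2 − 48 + 6Q = 0 gives Q = 9 (since 6·9^3 − 48·9^2 = 486).
min ATC = 486/9 + 212 − 48·9 + 3·9^2 = $77. That is the break-even price.
Between these two prices the firm operates at a loss; above $77 it earns a profit.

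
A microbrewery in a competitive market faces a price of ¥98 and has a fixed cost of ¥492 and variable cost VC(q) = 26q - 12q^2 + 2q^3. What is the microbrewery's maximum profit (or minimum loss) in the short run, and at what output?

Profit = -¥60 at q = 6

AVC = 26 - 12q + 2q^2; min AVC = ¥8 at q = 3. Since P = ¥98 ≥ min AVC, the firm produces.
With MC = 26 - 24q + 6q^2, P = MC on the upward-sloping part at q* = 6.
TR = 98·6 = 588. TC = 492 + 156 = 648. Profit = 588 − 648 = -¥60.
By producing, the firm covers all variable cost plus ¥432 of fixed cost; shutting down would lose the full ¥492.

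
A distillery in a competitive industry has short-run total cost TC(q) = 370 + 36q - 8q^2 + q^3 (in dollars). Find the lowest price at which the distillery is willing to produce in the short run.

$20 per unit

The shutdown price is the minimum of AVC. VC = 36q - 8q^2 + q^3, so AVC = 36 - 8q + q^2.
At the minimum of AVC, MC = AVC. MC = 36 - 16q + 3q^2; setting MC = AVC gives 2q^2 - 8q = 0, so q = 4. min AVC = 20.
For P < $20 the firm produces nothing.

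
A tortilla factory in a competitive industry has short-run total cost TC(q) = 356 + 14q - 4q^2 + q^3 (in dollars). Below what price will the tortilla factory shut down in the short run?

$10 per unit

The shutdown price is the minimum of AVC. VC = 14q - 4q^2 + q^3, so AVC = 14 - 4q + q^2.
At the minimum of AVC, MC = AVC. MC = 14 - 8q + 3q^2; setting MC = AVC gives 2q^2 - 4q = 0, so q = 2. min AVC = 10.
The firm shuts down for any P below $10.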